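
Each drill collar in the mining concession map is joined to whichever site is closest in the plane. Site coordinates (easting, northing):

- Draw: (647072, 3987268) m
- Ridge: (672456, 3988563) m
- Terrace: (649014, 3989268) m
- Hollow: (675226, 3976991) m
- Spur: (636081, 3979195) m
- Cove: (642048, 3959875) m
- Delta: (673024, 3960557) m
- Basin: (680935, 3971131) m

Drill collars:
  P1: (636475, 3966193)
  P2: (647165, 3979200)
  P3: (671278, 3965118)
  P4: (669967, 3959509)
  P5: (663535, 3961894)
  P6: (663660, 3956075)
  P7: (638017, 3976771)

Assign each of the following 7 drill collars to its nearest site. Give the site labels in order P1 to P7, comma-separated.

Cove, Draw, Delta, Delta, Delta, Delta, Spur

P1 → Cove (d²=70975453.00)
P2 → Draw (d²=65101273.00)
P3 → Delta (d²=23851237.00)
P4 → Delta (d²=10443553.00)
P5 → Delta (d²=91828690.00)
P6 → Delta (d²=107772820.00)
P7 → Spur (d²=9623872.00)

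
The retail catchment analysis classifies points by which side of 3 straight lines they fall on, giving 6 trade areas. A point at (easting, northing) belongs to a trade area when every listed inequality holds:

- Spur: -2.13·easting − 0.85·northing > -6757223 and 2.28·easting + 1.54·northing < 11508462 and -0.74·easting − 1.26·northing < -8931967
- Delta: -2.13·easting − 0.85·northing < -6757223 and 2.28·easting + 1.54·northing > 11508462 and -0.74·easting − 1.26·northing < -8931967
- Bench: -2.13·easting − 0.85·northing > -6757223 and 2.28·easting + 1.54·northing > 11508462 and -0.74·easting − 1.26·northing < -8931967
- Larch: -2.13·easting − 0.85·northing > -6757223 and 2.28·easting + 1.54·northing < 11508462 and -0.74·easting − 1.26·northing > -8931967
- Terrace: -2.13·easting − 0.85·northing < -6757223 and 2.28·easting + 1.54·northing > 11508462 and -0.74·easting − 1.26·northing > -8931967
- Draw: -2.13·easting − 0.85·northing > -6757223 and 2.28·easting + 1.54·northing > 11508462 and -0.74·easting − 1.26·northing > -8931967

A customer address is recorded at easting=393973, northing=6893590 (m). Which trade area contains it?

-2.13·393973 − 0.85·6893590 = -6698713.990, which is > -6757223
2.28·393973 + 1.54·6893590 = 11514387.040, which is > 11508462
-0.74·393973 − 1.26·6893590 = -8977463.420, which is < -8931967
This sign pattern matches Bench.

Bench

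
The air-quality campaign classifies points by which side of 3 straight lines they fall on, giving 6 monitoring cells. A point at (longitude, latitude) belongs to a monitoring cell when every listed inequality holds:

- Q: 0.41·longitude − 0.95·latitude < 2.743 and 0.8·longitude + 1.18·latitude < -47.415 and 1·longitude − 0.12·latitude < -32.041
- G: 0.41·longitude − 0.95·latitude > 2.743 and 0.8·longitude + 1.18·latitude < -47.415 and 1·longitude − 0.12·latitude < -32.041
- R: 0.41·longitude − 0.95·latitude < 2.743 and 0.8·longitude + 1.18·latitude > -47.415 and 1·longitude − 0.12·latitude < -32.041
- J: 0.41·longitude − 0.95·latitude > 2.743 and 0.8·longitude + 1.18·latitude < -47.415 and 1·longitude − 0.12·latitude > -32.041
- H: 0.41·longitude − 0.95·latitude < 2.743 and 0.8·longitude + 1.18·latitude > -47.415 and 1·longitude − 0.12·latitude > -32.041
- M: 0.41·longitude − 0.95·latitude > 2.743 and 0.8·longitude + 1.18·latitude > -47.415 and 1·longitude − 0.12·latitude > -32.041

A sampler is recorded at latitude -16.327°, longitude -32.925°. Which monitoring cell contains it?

H

0.41·-32.925 − 0.95·-16.327 = 2.011, which is < 2.743
0.8·-32.925 + 1.18·-16.327 = -45.606, which is > -47.415
1·-32.925 − 0.12·-16.327 = -30.966, which is > -32.041
This sign pattern matches H.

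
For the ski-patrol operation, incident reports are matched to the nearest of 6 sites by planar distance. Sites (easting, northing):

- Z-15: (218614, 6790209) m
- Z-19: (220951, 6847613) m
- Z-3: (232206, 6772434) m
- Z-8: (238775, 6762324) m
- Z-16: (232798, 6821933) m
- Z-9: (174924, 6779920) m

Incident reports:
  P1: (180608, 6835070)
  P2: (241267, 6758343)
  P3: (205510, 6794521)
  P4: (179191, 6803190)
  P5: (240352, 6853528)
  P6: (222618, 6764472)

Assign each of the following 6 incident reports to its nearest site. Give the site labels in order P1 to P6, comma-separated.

P1 → Z-19 (d²=1784884498.00)
P2 → Z-8 (d²=22058425.00)
P3 → Z-15 (d²=190308160.00)
P4 → Z-9 (d²=559700189.00)
P5 → Z-19 (d²=411386026.00)
P6 → Z-3 (d²=155323188.00)

Z-19, Z-8, Z-15, Z-9, Z-19, Z-3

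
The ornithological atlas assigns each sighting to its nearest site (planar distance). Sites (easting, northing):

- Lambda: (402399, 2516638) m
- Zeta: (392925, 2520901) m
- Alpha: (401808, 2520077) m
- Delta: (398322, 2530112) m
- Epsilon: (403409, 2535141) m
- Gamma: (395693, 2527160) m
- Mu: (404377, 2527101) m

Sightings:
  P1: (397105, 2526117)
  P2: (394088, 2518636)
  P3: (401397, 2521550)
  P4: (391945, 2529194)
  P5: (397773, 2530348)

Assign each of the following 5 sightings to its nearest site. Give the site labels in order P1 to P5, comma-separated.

P1 → Gamma (d²=3081593.00)
P2 → Zeta (d²=6482794.00)
P3 → Alpha (d²=2338650.00)
P4 → Gamma (d²=18184660.00)
P5 → Delta (d²=357097.00)

Gamma, Zeta, Alpha, Gamma, Delta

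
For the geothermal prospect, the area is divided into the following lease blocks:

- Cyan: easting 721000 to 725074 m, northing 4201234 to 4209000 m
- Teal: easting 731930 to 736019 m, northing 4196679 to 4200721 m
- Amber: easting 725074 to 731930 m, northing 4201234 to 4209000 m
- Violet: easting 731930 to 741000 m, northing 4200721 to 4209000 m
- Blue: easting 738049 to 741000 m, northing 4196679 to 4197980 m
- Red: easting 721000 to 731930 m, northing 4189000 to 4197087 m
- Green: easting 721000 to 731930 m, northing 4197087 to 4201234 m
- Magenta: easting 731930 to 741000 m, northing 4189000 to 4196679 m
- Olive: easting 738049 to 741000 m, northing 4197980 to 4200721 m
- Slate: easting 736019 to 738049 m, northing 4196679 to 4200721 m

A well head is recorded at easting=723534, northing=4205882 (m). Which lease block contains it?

The point has easting = 723534 and northing = 4205882.
Only Cyan satisfies 721000 ≤ easting ≤ 725074 and 4201234 ≤ northing ≤ 4209000.

Cyan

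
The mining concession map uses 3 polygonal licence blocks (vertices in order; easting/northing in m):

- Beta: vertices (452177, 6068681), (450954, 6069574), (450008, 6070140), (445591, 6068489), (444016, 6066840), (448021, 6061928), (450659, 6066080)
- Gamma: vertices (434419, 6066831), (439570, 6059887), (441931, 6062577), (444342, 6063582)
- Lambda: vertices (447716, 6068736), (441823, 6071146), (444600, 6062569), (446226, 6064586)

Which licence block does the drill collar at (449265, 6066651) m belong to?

Beta

Cast a ray rightward from (449265, 6066651). For each polygon, the edges (by vertex number in listed order) whose endpoints lie on opposite sides of northing = 6066651, where each meets that height, and whether that is right or left of the point:
Beta: 5–6 at easting≈444170.1 (left), 7–1 at easting≈450992.2 (right) → 1 crossing.
Gamma: 1–2 at easting≈434552.5 (left), 4–1 at easting≈434968.8 (left) → 0 crossings.
Lambda: 2–3 at easting≈443278.4 (left), 4–1 at easting≈446967.4 (left) → 0 crossings.
Only Beta has an odd count, so the point is inside Beta.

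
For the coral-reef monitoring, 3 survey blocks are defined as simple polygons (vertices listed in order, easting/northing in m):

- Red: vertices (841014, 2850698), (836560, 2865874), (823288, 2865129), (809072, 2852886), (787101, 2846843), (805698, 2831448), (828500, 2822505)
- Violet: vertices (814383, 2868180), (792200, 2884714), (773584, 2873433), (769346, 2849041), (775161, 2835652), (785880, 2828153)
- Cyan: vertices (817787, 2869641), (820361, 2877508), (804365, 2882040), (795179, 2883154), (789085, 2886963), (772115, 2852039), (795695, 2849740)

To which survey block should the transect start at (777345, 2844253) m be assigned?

Violet

Cast a ray rightward from (777345, 2844253). For each polygon, the edges (by vertex number in listed order) whose endpoints lie on opposite sides of northing = 2844253, where each meets that height, and whether that is right or left of the point:
Red: 5–6 at easting≈790229.7 (right), 7–1 at easting≈838153.3 (right) → 2 crossings.
Violet: 4–5 at easting≈771425.5 (left), 6–1 at easting≈797344.7 (right) → 1 crossing.
Cyan: no edge straddles that height → 0 crossings.
Only Violet has an odd count, so the point is inside Violet.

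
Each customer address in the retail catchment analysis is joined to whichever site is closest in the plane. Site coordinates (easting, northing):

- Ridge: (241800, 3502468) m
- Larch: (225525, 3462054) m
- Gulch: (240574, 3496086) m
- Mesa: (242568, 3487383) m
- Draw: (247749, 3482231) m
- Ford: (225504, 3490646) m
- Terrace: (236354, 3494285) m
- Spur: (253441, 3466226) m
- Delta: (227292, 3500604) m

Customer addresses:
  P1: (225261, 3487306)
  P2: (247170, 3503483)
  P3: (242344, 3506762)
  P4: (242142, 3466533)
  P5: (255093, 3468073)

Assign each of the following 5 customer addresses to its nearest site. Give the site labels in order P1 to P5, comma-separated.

P1 → Ford (d²=11214649.00)
P2 → Ridge (d²=29867125.00)
P3 → Ridge (d²=18734372.00)
P4 → Spur (d²=127761650.00)
P5 → Spur (d²=6140513.00)

Ford, Ridge, Ridge, Spur, Spur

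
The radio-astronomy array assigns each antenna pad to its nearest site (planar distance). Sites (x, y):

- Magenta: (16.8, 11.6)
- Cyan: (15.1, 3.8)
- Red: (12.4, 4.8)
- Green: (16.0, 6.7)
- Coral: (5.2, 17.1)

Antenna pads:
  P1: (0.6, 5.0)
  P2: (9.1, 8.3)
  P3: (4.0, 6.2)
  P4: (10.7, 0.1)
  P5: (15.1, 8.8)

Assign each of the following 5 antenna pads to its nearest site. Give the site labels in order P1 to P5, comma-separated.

Red, Red, Red, Red, Green

P1 → Red (d²=139.28)
P2 → Red (d²=23.14)
P3 → Red (d²=72.52)
P4 → Red (d²=24.98)
P5 → Green (d²=5.22)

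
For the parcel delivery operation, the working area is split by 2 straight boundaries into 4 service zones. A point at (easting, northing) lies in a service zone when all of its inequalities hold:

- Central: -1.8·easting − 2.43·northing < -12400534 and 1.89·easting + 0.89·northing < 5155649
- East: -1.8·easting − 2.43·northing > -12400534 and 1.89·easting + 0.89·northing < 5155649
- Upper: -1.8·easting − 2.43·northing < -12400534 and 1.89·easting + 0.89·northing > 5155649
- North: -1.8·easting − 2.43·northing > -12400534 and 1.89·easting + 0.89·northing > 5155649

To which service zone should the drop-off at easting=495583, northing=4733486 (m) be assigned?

-1.8·495583 − 2.43·4733486 = -12394420.380, which is > -12400534
1.89·495583 + 0.89·4733486 = 5149454.410, which is < 5155649
This sign pattern matches East.

East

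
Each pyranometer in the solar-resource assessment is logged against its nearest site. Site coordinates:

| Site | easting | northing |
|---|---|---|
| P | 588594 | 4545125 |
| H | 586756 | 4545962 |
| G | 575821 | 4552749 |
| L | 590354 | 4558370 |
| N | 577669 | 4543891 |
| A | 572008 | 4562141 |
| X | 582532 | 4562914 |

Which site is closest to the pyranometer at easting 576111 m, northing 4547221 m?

Squared distances to each site:
P: 160218505.000; H: 114901106.000; G: 30642884.000; L: 327163250.000; N: 13516264.000; A: 239441009.000; X: 287499490.000.
Minimum at N.

N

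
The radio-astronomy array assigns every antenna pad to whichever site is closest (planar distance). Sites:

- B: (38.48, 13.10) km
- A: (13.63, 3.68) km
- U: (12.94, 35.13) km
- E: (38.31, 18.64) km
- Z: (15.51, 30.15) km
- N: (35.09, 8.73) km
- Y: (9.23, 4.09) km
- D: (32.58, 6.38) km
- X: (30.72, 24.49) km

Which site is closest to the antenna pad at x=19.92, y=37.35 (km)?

U

Squared distances to each site:
B: 932.536; A: 1173.233; U: 53.649; E: 688.256; Z: 71.288; N: 1049.233; Y: 1220.504; D: 1119.417; X: 282.020.
Minimum at U.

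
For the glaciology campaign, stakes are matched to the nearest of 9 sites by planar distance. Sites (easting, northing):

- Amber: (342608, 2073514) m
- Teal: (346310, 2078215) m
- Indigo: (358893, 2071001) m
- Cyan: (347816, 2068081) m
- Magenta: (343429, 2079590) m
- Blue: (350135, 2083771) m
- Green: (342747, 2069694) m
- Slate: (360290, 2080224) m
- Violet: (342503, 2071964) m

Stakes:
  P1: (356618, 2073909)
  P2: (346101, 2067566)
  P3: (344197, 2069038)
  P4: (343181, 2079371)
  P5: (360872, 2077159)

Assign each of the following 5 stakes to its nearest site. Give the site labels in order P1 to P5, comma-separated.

Indigo, Cyan, Green, Magenta, Slate

P1 → Indigo (d²=13632089.00)
P2 → Cyan (d²=3206450.00)
P3 → Green (d²=2532836.00)
P4 → Magenta (d²=109465.00)
P5 → Slate (d²=9732949.00)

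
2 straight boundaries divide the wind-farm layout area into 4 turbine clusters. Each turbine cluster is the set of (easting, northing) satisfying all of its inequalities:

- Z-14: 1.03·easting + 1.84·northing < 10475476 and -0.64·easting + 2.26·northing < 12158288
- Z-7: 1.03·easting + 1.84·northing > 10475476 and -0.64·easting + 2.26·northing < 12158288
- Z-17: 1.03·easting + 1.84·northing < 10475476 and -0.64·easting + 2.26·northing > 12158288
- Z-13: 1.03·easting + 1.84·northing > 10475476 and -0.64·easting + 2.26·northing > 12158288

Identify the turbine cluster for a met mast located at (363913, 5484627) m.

Z-17

1.03·363913 + 1.84·5484627 = 10466544.070, which is < 10475476
-0.64·363913 + 2.26·5484627 = 12162352.700, which is > 12158288
This sign pattern matches Z-17.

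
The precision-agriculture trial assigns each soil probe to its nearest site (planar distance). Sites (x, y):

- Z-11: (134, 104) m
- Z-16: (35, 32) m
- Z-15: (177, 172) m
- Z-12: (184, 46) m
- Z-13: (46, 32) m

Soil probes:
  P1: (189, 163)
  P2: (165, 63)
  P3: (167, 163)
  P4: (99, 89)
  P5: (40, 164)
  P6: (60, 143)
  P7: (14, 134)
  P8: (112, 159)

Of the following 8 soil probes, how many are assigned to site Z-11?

4

P1 → Z-15
P2 → Z-12
P3 → Z-15
P4 → Z-11
P5 → Z-11
P6 → Z-11
P7 → Z-16
P8 → Z-11
4 of the 8 go to Z-11.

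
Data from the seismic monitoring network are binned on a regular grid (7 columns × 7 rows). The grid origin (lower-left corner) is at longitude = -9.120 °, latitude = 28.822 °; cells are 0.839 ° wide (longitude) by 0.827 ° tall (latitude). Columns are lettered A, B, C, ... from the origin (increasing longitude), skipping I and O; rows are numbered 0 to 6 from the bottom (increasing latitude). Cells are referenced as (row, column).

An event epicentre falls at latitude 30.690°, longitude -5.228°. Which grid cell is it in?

Column index: ⌊(-5.228 − -9.120) / 0.839⌋ = ⌊4.639⌋ = 4 → column E
Row offset from origin: ⌊(30.690 − 28.822) / 0.827⌋ = ⌊2.259⌋ = 2 → row 2

(2, E)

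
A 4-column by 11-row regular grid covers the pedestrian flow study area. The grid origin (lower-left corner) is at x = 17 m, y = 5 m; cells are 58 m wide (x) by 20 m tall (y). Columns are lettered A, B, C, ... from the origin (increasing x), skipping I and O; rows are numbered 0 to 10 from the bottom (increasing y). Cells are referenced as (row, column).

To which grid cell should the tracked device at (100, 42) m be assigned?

(1, B)

Column index: ⌊(100 − 17) / 58⌋ = ⌊1.431⌋ = 1 → column B
Row offset from origin: ⌊(42 − 5) / 20⌋ = ⌊1.850⌋ = 1 → row 1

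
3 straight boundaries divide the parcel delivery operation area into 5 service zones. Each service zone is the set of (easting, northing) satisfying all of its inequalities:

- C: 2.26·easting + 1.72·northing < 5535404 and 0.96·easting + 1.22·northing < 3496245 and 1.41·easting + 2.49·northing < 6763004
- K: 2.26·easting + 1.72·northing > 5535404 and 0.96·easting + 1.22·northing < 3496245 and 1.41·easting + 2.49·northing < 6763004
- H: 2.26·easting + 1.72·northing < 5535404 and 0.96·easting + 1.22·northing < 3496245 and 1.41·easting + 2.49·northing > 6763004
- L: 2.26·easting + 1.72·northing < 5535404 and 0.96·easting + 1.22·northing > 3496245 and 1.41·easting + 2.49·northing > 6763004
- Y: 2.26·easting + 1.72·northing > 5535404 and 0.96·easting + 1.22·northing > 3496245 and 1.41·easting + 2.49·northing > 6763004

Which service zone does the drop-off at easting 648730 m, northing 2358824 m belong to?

L

2.26·648730 + 1.72·2358824 = 5523307.080, which is < 5535404
0.96·648730 + 1.22·2358824 = 3500546.080, which is > 3496245
1.41·648730 + 2.49·2358824 = 6788181.060, which is > 6763004
This sign pattern matches L.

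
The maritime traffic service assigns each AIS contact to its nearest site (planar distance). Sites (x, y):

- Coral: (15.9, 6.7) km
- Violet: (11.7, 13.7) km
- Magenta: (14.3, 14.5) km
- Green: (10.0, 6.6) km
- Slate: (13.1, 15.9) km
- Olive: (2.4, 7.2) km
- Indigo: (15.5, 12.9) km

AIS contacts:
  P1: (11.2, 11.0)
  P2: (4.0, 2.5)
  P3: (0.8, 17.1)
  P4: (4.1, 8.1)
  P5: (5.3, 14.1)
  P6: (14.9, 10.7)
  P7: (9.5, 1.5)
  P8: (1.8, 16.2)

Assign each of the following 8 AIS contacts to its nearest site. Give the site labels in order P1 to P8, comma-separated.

Violet, Olive, Olive, Olive, Violet, Indigo, Green, Olive

P1 → Violet (d²=7.54)
P2 → Olive (d²=24.65)
P3 → Olive (d²=100.57)
P4 → Olive (d²=3.70)
P5 → Violet (d²=41.12)
P6 → Indigo (d²=5.20)
P7 → Green (d²=26.26)
P8 → Olive (d²=81.36)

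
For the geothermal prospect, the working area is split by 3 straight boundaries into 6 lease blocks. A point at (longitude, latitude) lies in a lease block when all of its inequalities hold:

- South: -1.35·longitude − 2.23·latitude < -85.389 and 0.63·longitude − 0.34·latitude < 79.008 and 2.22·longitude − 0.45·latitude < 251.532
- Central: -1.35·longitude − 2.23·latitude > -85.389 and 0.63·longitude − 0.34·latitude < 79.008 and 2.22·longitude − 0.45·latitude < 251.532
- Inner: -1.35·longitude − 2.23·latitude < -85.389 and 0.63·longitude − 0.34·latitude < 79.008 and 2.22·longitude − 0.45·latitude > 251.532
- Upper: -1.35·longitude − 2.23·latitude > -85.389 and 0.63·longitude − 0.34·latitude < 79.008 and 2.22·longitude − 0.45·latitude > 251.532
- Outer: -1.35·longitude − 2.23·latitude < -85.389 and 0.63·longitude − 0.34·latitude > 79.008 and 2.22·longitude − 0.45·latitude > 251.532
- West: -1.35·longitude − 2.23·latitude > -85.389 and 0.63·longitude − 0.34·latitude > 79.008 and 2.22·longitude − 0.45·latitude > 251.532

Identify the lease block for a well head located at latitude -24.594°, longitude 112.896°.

Outer

-1.35·112.896 − 2.23·-24.594 = -97.565, which is < -85.389
0.63·112.896 − 0.34·-24.594 = 79.486, which is > 79.008
2.22·112.896 − 0.45·-24.594 = 261.696, which is > 251.532
This sign pattern matches Outer.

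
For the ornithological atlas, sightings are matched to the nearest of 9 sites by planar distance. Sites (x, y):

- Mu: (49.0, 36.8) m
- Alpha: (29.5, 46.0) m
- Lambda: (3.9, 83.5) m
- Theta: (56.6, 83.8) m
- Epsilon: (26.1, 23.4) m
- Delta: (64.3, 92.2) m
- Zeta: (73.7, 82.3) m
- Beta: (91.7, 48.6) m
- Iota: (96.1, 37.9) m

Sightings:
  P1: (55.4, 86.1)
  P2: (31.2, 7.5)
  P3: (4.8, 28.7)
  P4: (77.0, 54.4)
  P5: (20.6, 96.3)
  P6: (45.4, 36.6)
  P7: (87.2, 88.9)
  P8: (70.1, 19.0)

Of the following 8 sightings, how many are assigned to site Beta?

P1 → Theta
P2 → Epsilon
P3 → Epsilon
P4 → Beta
P5 → Lambda
P6 → Mu
P7 → Zeta
P8 → Mu
1 of the 8 goes to Beta.

1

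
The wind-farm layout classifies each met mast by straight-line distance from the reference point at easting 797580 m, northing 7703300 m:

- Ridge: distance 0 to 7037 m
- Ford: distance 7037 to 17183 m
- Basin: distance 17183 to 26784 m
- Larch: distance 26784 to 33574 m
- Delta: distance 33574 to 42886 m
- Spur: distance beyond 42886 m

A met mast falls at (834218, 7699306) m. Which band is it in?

Delta

Distance = √((834218−797580)² + (7699306−7703300)²) = √(1342343044.000 + 15952036.000) = 36855.055 m.
33574 ≤ 36855.055 < 42886 → Delta.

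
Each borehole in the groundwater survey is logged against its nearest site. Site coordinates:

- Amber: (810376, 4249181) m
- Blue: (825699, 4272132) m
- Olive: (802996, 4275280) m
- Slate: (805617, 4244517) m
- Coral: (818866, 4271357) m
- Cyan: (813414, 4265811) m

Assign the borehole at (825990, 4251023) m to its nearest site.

Amber

Squared distances to each site:
Amber: 247189960.000; Blue: 445674562.000; Olive: 1117126085.000; Slate: 457387165.000; Coral: 464222932.000; Cyan: 376840720.000.
Minimum at Amber.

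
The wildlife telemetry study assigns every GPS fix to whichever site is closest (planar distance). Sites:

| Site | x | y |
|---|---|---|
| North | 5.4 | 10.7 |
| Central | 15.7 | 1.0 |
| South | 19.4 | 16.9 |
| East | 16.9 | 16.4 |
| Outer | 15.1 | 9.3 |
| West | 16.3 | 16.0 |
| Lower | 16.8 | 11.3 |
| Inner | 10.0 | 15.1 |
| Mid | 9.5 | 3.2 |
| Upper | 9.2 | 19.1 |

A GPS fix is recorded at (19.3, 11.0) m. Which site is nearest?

Squared distances to each site:
North: 193.300; Central: 112.960; South: 34.820; East: 34.920; Outer: 20.530; West: 34.000; Lower: 6.340; Inner: 103.300; Mid: 156.880; Upper: 167.620.
Minimum at Lower.

Lower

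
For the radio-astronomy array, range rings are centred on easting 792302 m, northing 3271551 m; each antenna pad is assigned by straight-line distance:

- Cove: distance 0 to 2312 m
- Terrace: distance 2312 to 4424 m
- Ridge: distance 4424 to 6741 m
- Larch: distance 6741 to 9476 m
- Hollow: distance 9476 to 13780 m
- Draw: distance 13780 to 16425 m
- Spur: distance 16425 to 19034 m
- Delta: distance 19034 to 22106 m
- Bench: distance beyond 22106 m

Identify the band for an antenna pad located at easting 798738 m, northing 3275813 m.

Larch

Distance = √((798738−792302)² + (3275813−3271551)²) = √(41422096.000 + 18164644.000) = 7719.245 m.
6741 ≤ 7719.245 < 9476 → Larch.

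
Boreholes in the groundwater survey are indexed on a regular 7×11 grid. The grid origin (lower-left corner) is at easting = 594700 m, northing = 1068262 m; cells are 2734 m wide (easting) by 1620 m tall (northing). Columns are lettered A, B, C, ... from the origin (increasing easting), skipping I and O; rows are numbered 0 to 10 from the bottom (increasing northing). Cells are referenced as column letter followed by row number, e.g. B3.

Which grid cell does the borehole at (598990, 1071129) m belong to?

B1

Column index: ⌊(598990 − 594700) / 2734⌋ = ⌊1.569⌋ = 1 → column B
Row offset from origin: ⌊(1071129 − 1068262) / 1620⌋ = ⌊1.770⌋ = 1 → row 1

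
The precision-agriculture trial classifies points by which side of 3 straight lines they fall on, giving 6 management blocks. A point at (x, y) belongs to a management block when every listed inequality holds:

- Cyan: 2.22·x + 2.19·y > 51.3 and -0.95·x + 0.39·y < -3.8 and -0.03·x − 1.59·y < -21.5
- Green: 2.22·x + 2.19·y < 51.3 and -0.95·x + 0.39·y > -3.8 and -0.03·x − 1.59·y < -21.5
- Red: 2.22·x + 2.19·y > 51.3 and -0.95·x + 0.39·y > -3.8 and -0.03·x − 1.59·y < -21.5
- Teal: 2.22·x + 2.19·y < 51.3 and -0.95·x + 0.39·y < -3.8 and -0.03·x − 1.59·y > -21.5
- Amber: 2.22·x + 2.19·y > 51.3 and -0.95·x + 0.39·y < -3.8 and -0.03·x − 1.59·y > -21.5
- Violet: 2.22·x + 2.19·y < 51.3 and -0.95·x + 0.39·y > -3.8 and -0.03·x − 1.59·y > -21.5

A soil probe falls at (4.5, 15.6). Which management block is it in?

Green

2.22·4.5 + 2.19·15.6 = 44.154, which is < 51.3
-0.95·4.5 + 0.39·15.6 = 1.809, which is > -3.8
-0.03·4.5 − 1.59·15.6 = -24.939, which is < -21.5
This sign pattern matches Green.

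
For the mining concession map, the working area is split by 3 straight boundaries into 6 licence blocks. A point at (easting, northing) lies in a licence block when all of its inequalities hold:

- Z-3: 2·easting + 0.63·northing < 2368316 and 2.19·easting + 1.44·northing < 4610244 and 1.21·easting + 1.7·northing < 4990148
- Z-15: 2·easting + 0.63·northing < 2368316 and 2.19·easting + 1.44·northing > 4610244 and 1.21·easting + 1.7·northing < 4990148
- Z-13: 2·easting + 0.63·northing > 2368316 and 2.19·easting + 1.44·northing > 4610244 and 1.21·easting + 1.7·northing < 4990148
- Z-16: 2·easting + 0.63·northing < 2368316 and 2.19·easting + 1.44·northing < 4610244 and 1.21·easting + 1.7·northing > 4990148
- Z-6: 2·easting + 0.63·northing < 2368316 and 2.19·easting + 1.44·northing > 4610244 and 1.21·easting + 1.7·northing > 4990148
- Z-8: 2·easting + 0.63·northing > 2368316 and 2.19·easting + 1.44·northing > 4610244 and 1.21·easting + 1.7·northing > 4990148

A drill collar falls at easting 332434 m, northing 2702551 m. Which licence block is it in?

2·332434 + 0.63·2702551 = 2367475.130, which is < 2368316
2.19·332434 + 1.44·2702551 = 4619703.900, which is > 4610244
1.21·332434 + 1.7·2702551 = 4996581.840, which is > 4990148
This sign pattern matches Z-6.

Z-6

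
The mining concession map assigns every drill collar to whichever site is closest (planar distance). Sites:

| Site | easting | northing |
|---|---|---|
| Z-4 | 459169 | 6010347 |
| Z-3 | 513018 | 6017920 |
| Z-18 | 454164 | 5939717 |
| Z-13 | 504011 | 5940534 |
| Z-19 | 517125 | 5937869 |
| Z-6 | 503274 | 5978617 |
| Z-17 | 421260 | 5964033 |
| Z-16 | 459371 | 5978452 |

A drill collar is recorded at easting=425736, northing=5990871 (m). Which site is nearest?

Squared distances to each site:
Z-4: 1497080065.000; Z-3: 8349795925.000; Z-18: 3424882900.000; Z-13: 8660789194.000; Z-19: 11161161325.000; Z-6: 6162301960.000; Z-17: 740312820.000; Z-16: 1285544786.000.
Minimum at Z-17.

Z-17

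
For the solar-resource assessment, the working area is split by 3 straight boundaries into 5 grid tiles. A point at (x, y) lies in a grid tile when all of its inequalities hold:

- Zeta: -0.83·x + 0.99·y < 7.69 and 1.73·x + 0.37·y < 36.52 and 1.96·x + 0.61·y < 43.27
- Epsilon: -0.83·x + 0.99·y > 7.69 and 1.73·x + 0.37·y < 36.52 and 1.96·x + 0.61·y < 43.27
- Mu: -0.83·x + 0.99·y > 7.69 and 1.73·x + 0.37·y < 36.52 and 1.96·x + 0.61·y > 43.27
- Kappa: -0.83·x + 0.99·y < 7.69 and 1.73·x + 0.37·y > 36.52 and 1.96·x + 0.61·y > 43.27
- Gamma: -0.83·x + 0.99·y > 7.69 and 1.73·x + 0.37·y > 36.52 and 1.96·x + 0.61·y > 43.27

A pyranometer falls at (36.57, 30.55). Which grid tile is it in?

-0.83·36.57 + 0.99·30.55 = -0.109, which is < 7.69
1.73·36.57 + 0.37·30.55 = 74.570, which is > 36.52
1.96·36.57 + 0.61·30.55 = 90.313, which is > 43.27
This sign pattern matches Kappa.

Kappa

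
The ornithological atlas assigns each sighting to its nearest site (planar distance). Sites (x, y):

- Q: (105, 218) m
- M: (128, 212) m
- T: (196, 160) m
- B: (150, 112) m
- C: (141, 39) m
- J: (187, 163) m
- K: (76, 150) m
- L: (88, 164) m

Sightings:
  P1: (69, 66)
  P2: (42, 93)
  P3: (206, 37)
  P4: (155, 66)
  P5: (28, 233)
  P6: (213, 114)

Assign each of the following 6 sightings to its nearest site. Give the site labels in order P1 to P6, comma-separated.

C, K, C, C, Q, T

P1 → C (d²=5913.00)
P2 → K (d²=4405.00)
P3 → C (d²=4229.00)
P4 → C (d²=925.00)
P5 → Q (d²=6154.00)
P6 → T (d²=2405.00)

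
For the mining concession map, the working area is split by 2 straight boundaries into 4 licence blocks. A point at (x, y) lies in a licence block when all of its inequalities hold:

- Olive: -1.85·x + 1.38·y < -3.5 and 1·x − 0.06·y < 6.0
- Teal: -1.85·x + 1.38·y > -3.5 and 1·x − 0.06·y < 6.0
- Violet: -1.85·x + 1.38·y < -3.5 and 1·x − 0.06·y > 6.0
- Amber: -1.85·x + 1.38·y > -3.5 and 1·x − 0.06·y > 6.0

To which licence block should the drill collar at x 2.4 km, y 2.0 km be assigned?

-1.85·2.4 + 1.38·2.0 = -1.680, which is > -3.5
1·2.4 − 0.06·2.0 = 2.280, which is < 6.0
This sign pattern matches Teal.

Teal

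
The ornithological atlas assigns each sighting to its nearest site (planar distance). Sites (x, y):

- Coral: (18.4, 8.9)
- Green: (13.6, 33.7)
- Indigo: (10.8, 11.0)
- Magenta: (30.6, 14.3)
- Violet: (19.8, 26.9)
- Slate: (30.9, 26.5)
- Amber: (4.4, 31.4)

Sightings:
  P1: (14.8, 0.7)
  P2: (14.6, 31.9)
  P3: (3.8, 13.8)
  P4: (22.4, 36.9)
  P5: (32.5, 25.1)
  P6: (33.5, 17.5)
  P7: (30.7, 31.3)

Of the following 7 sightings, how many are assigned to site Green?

P1 → Coral
P2 → Green
P3 → Indigo
P4 → Green
P5 → Slate
P6 → Magenta
P7 → Slate
2 of the 7 go to Green.

2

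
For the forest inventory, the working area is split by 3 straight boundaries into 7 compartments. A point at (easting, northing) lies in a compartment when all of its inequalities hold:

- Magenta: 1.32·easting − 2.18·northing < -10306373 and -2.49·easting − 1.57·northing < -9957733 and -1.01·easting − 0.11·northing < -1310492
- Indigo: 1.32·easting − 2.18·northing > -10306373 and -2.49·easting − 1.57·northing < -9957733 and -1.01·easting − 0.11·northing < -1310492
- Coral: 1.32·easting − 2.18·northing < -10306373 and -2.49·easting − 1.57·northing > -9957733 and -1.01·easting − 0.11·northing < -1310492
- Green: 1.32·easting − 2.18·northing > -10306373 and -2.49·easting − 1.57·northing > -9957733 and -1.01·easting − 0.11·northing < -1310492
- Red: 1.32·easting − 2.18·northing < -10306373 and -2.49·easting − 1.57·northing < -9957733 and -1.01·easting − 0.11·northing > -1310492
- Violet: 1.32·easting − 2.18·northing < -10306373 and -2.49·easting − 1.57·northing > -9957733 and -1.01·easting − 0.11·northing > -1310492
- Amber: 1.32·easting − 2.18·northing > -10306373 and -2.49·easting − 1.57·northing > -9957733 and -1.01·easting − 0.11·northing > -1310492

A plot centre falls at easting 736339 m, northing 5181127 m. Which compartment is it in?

Magenta

1.32·736339 − 2.18·5181127 = -10322889.380, which is < -10306373
-2.49·736339 − 1.57·5181127 = -9967853.500, which is < -9957733
-1.01·736339 − 0.11·5181127 = -1313626.360, which is < -1310492
This sign pattern matches Magenta.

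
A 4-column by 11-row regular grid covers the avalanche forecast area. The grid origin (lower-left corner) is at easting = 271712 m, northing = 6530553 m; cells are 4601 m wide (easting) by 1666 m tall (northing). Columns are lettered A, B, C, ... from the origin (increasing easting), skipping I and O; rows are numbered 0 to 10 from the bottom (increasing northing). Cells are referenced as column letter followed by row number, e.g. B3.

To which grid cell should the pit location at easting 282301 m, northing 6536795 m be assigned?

Column index: ⌊(282301 − 271712) / 4601⌋ = ⌊2.301⌋ = 2 → column C
Row offset from origin: ⌊(6536795 − 6530553) / 1666⌋ = ⌊3.747⌋ = 3 → row 3

C3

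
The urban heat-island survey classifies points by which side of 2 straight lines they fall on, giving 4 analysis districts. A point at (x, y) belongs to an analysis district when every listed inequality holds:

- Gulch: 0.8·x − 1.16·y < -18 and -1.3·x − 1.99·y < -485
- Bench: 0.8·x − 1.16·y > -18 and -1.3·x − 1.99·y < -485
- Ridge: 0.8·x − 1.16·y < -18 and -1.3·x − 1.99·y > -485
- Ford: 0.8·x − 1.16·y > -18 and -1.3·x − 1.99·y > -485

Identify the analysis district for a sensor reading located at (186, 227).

Gulch

0.8·186 − 1.16·227 = -114.520, which is < -18
-1.3·186 − 1.99·227 = -693.530, which is < -485
This sign pattern matches Gulch.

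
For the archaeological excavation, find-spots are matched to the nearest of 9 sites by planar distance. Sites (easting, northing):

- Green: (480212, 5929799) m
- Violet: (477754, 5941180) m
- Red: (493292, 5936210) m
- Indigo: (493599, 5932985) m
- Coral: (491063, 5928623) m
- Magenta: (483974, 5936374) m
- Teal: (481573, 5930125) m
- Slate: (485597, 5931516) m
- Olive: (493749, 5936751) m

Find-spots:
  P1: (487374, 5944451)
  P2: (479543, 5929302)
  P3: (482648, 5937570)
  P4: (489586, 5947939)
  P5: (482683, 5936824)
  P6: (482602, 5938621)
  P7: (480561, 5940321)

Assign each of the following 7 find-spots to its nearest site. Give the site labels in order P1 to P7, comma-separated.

Magenta, Green, Magenta, Olive, Magenta, Magenta, Violet

P1 → Magenta (d²=76797929.00)
P2 → Green (d²=694570.00)
P3 → Magenta (d²=3188692.00)
P4 → Olive (d²=142501913.00)
P5 → Magenta (d²=1869181.00)
P6 → Magenta (d²=6931393.00)
P7 → Violet (d²=8617130.00)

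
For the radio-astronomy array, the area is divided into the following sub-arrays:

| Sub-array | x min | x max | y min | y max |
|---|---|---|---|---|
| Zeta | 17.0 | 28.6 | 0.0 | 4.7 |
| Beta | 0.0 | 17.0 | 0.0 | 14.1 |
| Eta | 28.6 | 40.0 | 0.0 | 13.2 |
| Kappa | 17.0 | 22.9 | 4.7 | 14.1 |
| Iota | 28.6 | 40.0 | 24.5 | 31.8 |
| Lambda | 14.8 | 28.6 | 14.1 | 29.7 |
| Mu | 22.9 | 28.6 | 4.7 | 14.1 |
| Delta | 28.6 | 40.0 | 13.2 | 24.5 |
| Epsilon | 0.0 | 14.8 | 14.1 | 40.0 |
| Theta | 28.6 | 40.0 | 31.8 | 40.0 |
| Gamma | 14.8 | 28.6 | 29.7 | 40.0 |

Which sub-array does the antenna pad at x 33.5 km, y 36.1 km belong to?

Theta

The point has x = 33.5 and y = 36.1.
Only Theta satisfies 28.6 ≤ x ≤ 40.0 and 31.8 ≤ y ≤ 40.0.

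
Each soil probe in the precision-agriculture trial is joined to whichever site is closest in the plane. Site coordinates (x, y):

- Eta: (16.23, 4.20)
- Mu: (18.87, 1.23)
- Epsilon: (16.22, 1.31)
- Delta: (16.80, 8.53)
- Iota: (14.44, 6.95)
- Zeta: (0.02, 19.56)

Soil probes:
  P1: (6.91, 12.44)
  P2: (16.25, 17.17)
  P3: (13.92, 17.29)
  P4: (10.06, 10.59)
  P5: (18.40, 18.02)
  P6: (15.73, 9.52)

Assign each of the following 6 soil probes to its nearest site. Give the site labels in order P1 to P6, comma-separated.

P1 → Iota (d²=86.84)
P2 → Delta (d²=74.95)
P3 → Delta (d²=85.03)
P4 → Iota (d²=32.43)
P5 → Delta (d²=92.62)
P6 → Delta (d²=2.13)

Iota, Delta, Delta, Iota, Delta, Delta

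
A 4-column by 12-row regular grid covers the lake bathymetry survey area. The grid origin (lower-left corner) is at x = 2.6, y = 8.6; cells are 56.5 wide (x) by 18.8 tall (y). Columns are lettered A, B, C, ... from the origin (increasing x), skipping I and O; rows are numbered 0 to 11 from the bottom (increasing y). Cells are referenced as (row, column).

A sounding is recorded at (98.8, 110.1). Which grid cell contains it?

Column index: ⌊(98.8 − 2.6) / 56.5⌋ = ⌊1.703⌋ = 1 → column B
Row offset from origin: ⌊(110.1 − 8.6) / 18.8⌋ = ⌊5.399⌋ = 5 → row 5

(5, B)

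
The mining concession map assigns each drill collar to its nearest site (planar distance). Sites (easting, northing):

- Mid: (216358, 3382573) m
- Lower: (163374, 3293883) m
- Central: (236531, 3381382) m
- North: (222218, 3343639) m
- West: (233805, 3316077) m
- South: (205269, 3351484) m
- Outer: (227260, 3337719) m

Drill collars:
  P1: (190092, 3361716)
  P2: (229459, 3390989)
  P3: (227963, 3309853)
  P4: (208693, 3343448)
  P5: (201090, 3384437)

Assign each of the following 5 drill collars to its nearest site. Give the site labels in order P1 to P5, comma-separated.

South, Central, West, South, Mid

P1 → South (d²=335035153.00)
P2 → Central (d²=142307633.00)
P3 → West (d²=72867140.00)
P4 → South (d²=76301072.00)
P5 → Mid (d²=236586320.00)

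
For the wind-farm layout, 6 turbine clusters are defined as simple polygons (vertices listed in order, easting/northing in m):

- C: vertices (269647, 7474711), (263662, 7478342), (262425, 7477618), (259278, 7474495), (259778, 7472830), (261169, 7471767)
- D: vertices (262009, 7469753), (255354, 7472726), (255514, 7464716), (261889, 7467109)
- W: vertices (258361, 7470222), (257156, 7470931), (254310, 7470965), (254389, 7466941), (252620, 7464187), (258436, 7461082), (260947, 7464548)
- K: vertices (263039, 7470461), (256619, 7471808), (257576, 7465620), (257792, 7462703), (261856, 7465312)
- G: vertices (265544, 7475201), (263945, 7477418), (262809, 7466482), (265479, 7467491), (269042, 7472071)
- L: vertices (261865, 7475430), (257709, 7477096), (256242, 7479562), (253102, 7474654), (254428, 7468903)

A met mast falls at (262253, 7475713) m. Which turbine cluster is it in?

Cast a ray rightward from (262253, 7475713). For each polygon, the edges (by vertex number in listed order) whose endpoints lie on opposite sides of northing = 7475713, where each meets that height, and whether that is right or left of the point:
C: 1–2 at easting≈267995.4 (right), 3–4 at easting≈260505.4 (left) → 1 crossing.
D: no edge straddles that height → 0 crossings.
W: no edge straddles that height → 0 crossings.
K: no edge straddles that height → 0 crossings.
G: 1–2 at easting≈265174.7 (right), 2–3 at easting≈263767.9 (right) → 2 crossings.
L: 1–2 at easting≈261159.0 (left), 3–4 at easting≈253779.5 (left) → 0 crossings.
Only C has an odd count, so the point is inside C.

C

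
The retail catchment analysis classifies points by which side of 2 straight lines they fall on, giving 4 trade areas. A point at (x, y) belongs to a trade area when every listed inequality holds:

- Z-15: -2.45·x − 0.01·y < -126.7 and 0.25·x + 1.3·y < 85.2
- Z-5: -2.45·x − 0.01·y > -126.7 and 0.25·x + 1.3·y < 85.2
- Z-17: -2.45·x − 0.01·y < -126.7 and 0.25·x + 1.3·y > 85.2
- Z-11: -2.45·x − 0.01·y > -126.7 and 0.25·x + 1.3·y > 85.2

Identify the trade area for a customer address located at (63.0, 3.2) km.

-2.45·63.0 − 0.01·3.2 = -154.382, which is < -126.7
0.25·63.0 + 1.3·3.2 = 19.910, which is < 85.2
This sign pattern matches Z-15.

Z-15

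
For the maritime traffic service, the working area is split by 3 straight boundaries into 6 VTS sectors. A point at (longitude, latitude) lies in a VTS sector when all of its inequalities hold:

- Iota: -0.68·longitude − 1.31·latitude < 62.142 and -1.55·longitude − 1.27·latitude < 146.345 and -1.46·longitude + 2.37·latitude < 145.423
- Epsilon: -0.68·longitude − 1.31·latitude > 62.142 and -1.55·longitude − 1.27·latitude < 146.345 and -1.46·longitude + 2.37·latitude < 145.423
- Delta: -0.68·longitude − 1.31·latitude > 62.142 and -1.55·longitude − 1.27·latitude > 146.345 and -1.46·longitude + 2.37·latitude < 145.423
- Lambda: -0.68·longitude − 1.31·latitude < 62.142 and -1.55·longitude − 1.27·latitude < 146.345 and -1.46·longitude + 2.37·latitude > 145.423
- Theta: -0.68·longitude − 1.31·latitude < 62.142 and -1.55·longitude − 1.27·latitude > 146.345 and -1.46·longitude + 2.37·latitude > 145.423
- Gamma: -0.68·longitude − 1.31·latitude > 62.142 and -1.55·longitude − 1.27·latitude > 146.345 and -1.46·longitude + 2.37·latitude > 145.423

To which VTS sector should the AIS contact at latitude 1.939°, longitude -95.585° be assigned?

Epsilon

-0.68·-95.585 − 1.31·1.939 = 62.458, which is > 62.142
-1.55·-95.585 − 1.27·1.939 = 145.694, which is < 146.345
-1.46·-95.585 + 2.37·1.939 = 144.150, which is < 145.423
This sign pattern matches Epsilon.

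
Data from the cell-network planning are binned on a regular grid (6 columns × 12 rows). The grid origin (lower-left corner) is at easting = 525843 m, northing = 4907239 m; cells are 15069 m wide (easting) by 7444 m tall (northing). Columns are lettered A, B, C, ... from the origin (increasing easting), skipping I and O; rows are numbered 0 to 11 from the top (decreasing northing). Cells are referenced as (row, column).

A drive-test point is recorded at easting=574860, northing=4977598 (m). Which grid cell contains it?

(2, D)

Column index: ⌊(574860 − 525843) / 15069⌋ = ⌊3.253⌋ = 3 → column D
Row offset from origin: ⌊(4977598 − 4907239) / 7444⌋ = ⌊9.452⌋ = 9 → row 2 (counted from top)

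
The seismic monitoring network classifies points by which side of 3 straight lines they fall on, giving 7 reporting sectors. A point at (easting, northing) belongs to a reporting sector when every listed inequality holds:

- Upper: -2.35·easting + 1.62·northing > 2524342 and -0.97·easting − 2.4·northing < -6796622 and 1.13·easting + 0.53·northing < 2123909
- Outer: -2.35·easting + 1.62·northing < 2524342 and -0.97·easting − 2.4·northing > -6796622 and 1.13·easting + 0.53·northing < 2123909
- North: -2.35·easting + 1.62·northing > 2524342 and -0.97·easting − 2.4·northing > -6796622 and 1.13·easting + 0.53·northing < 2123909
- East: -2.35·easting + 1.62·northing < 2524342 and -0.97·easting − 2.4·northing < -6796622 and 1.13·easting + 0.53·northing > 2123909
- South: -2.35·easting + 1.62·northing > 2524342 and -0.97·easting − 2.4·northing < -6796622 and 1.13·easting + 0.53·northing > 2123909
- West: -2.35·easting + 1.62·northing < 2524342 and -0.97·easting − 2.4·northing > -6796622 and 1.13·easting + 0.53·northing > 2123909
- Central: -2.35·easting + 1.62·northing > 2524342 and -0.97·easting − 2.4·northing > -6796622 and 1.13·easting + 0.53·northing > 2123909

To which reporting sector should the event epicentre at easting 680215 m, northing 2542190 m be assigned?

Outer

-2.35·680215 + 1.62·2542190 = 2519842.550, which is < 2524342
-0.97·680215 − 2.4·2542190 = -6761064.550, which is > -6796622
1.13·680215 + 0.53·2542190 = 2116003.650, which is < 2123909
This sign pattern matches Outer.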